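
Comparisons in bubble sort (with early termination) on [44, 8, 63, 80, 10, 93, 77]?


Algorithm: bubble sort (with early termination)
Input: [44, 8, 63, 80, 10, 93, 77]
Sorted: [8, 10, 44, 63, 77, 80, 93]

18


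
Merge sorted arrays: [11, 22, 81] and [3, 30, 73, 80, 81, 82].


Take 3 from B
Take 11 from A
Take 22 from A
Take 30 from B
Take 73 from B
Take 80 from B
Take 81 from A

Merged: [3, 11, 22, 30, 73, 80, 81, 81, 82]


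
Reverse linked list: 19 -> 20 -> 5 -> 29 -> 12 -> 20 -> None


Step 1: curr=19, set curr.next=prev(None) | reversed so far: 19
Step 2: curr=20, set curr.next=prev(19) | reversed so far: 20 -> 19
Step 3: curr=5, set curr.next=prev(20) | reversed so far: 5 -> 20 -> 19
Step 4: curr=29, set curr.next=prev(5) | reversed so far: 29 -> 5 -> 20 -> 19
Step 5: curr=12, set curr.next=prev(29) | reversed so far: 12 -> 29 -> 5 -> 20 -> 19
Step 6: curr=20, set curr.next=prev(12) | reversed so far: 20 -> 12 -> 29 -> 5 -> 20 -> 19

20 -> 12 -> 29 -> 5 -> 20 -> 19 -> None


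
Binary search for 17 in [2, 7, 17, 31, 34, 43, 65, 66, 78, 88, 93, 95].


Step 1: lo=0, hi=11, mid=5, val=43
Step 2: lo=0, hi=4, mid=2, val=17

Found at index 2


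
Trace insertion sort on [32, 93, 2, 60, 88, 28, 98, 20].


Initial: [32, 93, 2, 60, 88, 28, 98, 20]
Insert 93: [32, 93, 2, 60, 88, 28, 98, 20]
Insert 2: [2, 32, 93, 60, 88, 28, 98, 20]
Insert 60: [2, 32, 60, 93, 88, 28, 98, 20]
Insert 88: [2, 32, 60, 88, 93, 28, 98, 20]
Insert 28: [2, 28, 32, 60, 88, 93, 98, 20]
Insert 98: [2, 28, 32, 60, 88, 93, 98, 20]
Insert 20: [2, 20, 28, 32, 60, 88, 93, 98]

Sorted: [2, 20, 28, 32, 60, 88, 93, 98]


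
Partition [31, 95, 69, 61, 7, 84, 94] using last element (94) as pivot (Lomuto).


Pivot: 94
  31 <= 94: advance i (no swap)
  69 <= 94: swap -> [31, 69, 95, 61, 7, 84, 94]
  61 <= 94: swap -> [31, 69, 61, 95, 7, 84, 94]
  7 <= 94: swap -> [31, 69, 61, 7, 95, 84, 94]
  84 <= 94: swap -> [31, 69, 61, 7, 84, 95, 94]
Place pivot at 5: [31, 69, 61, 7, 84, 94, 95]

Partitioned: [31, 69, 61, 7, 84, 94, 95]


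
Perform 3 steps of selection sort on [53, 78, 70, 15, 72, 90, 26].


Initial: [53, 78, 70, 15, 72, 90, 26]
Step 1: min=15 at 3
  Swap: [15, 78, 70, 53, 72, 90, 26]
Step 2: min=26 at 6
  Swap: [15, 26, 70, 53, 72, 90, 78]
Step 3: min=53 at 3
  Swap: [15, 26, 53, 70, 72, 90, 78]

After 3 steps: [15, 26, 53, 70, 72, 90, 78]


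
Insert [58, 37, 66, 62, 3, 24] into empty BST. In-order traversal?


Insert 58: root
Insert 37: L from 58
Insert 66: R from 58
Insert 62: R from 58 -> L from 66
Insert 3: L from 58 -> L from 37
Insert 24: L from 58 -> L from 37 -> R from 3

In-order: [3, 24, 37, 58, 62, 66]


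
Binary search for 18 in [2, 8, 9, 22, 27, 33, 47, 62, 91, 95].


Step 1: lo=0, hi=9, mid=4, val=27
Step 2: lo=0, hi=3, mid=1, val=8
Step 3: lo=2, hi=3, mid=2, val=9
Step 4: lo=3, hi=3, mid=3, val=22

Not found


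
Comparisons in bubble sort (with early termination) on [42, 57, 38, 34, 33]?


Algorithm: bubble sort (with early termination)
Input: [42, 57, 38, 34, 33]
Sorted: [33, 34, 38, 42, 57]

10


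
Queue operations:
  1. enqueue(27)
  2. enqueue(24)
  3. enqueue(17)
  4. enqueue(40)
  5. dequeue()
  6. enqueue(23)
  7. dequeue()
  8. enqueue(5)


enqueue(27) -> [27]
enqueue(24) -> [27, 24]
enqueue(17) -> [27, 24, 17]
enqueue(40) -> [27, 24, 17, 40]
dequeue()->27, [24, 17, 40]
enqueue(23) -> [24, 17, 40, 23]
dequeue()->24, [17, 40, 23]
enqueue(5) -> [17, 40, 23, 5]

Final queue: [17, 40, 23, 5]


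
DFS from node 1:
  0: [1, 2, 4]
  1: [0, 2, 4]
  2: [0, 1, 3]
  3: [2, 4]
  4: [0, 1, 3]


Visit 1, push [4, 2, 0]
Visit 0, push [4, 2]
Visit 2, push [3]
Visit 3, push [4]
Visit 4, push []

DFS order: [1, 0, 2, 3, 4]


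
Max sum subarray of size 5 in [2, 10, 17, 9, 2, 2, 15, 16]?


[0:5]: 40
[1:6]: 40
[2:7]: 45
[3:8]: 44

Max: 45 at [2:7]


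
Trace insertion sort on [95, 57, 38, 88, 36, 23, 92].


Initial: [95, 57, 38, 88, 36, 23, 92]
Insert 57: [57, 95, 38, 88, 36, 23, 92]
Insert 38: [38, 57, 95, 88, 36, 23, 92]
Insert 88: [38, 57, 88, 95, 36, 23, 92]
Insert 36: [36, 38, 57, 88, 95, 23, 92]
Insert 23: [23, 36, 38, 57, 88, 95, 92]
Insert 92: [23, 36, 38, 57, 88, 92, 95]

Sorted: [23, 36, 38, 57, 88, 92, 95]


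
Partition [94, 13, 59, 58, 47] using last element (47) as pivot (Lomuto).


Pivot: 47
  13 <= 47: swap -> [13, 94, 59, 58, 47]
Place pivot at 1: [13, 47, 59, 58, 94]

Partitioned: [13, 47, 59, 58, 94]


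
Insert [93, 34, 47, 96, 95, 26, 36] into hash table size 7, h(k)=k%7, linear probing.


Insert 93: h=2 -> slot 2
Insert 34: h=6 -> slot 6
Insert 47: h=5 -> slot 5
Insert 96: h=5, 2 probes -> slot 0
Insert 95: h=4 -> slot 4
Insert 26: h=5, 3 probes -> slot 1
Insert 36: h=1, 2 probes -> slot 3

Table: [96, 26, 93, 36, 95, 47, 34]


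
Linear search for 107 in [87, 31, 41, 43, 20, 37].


i=0: 87!=107
i=1: 31!=107
i=2: 41!=107
i=3: 43!=107
i=4: 20!=107
i=5: 37!=107

Not found, 6 comps


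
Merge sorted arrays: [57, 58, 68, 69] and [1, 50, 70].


Take 1 from B
Take 50 from B
Take 57 from A
Take 58 from A
Take 68 from A
Take 69 from A

Merged: [1, 50, 57, 58, 68, 69, 70]


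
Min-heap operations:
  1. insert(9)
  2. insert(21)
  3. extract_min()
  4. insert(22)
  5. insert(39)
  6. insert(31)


insert(9) -> [9]
insert(21) -> [9, 21]
extract_min()->9, [21]
insert(22) -> [21, 22]
insert(39) -> [21, 22, 39]
insert(31) -> [21, 22, 39, 31]

Final heap: [21, 22, 39, 31]


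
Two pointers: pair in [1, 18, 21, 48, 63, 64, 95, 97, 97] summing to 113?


lo=0(1)+hi=8(97)=98
lo=1(18)+hi=8(97)=115
lo=1(18)+hi=7(97)=115
lo=1(18)+hi=6(95)=113

Yes: 18+95=113


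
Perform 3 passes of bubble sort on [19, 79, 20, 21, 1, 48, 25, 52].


Initial: [19, 79, 20, 21, 1, 48, 25, 52]
Pass 1: [19, 20, 21, 1, 48, 25, 52, 79] (6 swaps)
Pass 2: [19, 20, 1, 21, 25, 48, 52, 79] (2 swaps)
Pass 3: [19, 1, 20, 21, 25, 48, 52, 79] (1 swaps)

After 3 passes: [19, 1, 20, 21, 25, 48, 52, 79]


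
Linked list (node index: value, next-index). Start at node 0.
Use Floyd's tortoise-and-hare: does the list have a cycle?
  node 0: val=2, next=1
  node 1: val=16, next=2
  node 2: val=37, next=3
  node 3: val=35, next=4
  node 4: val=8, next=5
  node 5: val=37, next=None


Floyd's tortoise (slow, +1) and hare (fast, +2):
  init: slow=0, fast=0
  step 1: slow=1, fast=2
  step 2: slow=2, fast=4
  step 3: fast 4->5->None, no cycle

Cycle: no


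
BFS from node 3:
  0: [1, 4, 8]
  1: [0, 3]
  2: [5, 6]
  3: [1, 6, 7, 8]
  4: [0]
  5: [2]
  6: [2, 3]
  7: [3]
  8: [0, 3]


Visit 3, enqueue [1, 6, 7, 8]
Visit 1, enqueue [0]
Visit 6, enqueue [2]
Visit 7, enqueue []
Visit 8, enqueue []
Visit 0, enqueue [4]
Visit 2, enqueue [5]
Visit 4, enqueue []
Visit 5, enqueue []

BFS order: [3, 1, 6, 7, 8, 0, 2, 4, 5]


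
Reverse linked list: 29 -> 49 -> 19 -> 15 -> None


Step 1: curr=29, set curr.next=prev(None) | reversed so far: 29
Step 2: curr=49, set curr.next=prev(29) | reversed so far: 49 -> 29
Step 3: curr=19, set curr.next=prev(49) | reversed so far: 19 -> 49 -> 29
Step 4: curr=15, set curr.next=prev(19) | reversed so far: 15 -> 19 -> 49 -> 29

15 -> 19 -> 49 -> 29 -> None


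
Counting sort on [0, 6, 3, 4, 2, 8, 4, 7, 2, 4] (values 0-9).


Input: [0, 6, 3, 4, 2, 8, 4, 7, 2, 4]
Counts: [1, 0, 2, 1, 3, 0, 1, 1, 1, 0]

Sorted: [0, 2, 2, 3, 4, 4, 4, 6, 7, 8]


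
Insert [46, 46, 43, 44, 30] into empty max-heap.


Insert 46: [46]
Insert 46: [46, 46]
Insert 43: [46, 46, 43]
Insert 44: [46, 46, 43, 44]
Insert 30: [46, 46, 43, 44, 30]

Final heap: [46, 46, 43, 44, 30]


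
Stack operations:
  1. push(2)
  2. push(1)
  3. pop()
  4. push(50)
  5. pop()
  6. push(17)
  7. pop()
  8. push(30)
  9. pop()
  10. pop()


push(2) -> [2]
push(1) -> [2, 1]
pop()->1, [2]
push(50) -> [2, 50]
pop()->50, [2]
push(17) -> [2, 17]
pop()->17, [2]
push(30) -> [2, 30]
pop()->30, [2]
pop()->2, []

Final stack: []


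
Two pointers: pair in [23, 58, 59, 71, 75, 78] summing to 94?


lo=0(23)+hi=5(78)=101
lo=0(23)+hi=4(75)=98
lo=0(23)+hi=3(71)=94

Yes: 23+71=94


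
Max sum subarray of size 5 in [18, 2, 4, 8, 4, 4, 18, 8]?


[0:5]: 36
[1:6]: 22
[2:7]: 38
[3:8]: 42

Max: 42 at [3:8]


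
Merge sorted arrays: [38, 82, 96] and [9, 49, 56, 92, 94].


Take 9 from B
Take 38 from A
Take 49 from B
Take 56 from B
Take 82 from A
Take 92 from B
Take 94 from B

Merged: [9, 38, 49, 56, 82, 92, 94, 96]


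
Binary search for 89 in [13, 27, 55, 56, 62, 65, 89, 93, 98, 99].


Step 1: lo=0, hi=9, mid=4, val=62
Step 2: lo=5, hi=9, mid=7, val=93
Step 3: lo=5, hi=6, mid=5, val=65
Step 4: lo=6, hi=6, mid=6, val=89

Found at index 6


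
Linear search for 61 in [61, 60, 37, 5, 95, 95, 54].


i=0: 61==61 found!

Found at 0, 1 comps


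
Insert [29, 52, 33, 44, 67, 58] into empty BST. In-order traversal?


Insert 29: root
Insert 52: R from 29
Insert 33: R from 29 -> L from 52
Insert 44: R from 29 -> L from 52 -> R from 33
Insert 67: R from 29 -> R from 52
Insert 58: R from 29 -> R from 52 -> L from 67

In-order: [29, 33, 44, 52, 58, 67]


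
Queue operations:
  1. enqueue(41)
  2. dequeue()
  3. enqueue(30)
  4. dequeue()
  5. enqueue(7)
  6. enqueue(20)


enqueue(41) -> [41]
dequeue()->41, []
enqueue(30) -> [30]
dequeue()->30, []
enqueue(7) -> [7]
enqueue(20) -> [7, 20]

Final queue: [7, 20]


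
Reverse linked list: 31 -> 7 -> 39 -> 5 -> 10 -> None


Step 1: curr=31, set curr.next=prev(None) | reversed so far: 31
Step 2: curr=7, set curr.next=prev(31) | reversed so far: 7 -> 31
Step 3: curr=39, set curr.next=prev(7) | reversed so far: 39 -> 7 -> 31
Step 4: curr=5, set curr.next=prev(39) | reversed so far: 5 -> 39 -> 7 -> 31
Step 5: curr=10, set curr.next=prev(5) | reversed so far: 10 -> 5 -> 39 -> 7 -> 31

10 -> 5 -> 39 -> 7 -> 31 -> None


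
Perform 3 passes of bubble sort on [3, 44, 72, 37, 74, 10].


Initial: [3, 44, 72, 37, 74, 10]
Pass 1: [3, 44, 37, 72, 10, 74] (2 swaps)
Pass 2: [3, 37, 44, 10, 72, 74] (2 swaps)
Pass 3: [3, 37, 10, 44, 72, 74] (1 swaps)

After 3 passes: [3, 37, 10, 44, 72, 74]


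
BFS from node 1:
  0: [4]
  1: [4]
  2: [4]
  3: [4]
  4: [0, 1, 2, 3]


Visit 1, enqueue [4]
Visit 4, enqueue [0, 2, 3]
Visit 0, enqueue []
Visit 2, enqueue []
Visit 3, enqueue []

BFS order: [1, 4, 0, 2, 3]


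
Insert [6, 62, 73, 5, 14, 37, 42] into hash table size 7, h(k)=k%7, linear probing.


Insert 6: h=6 -> slot 6
Insert 62: h=6, 1 probes -> slot 0
Insert 73: h=3 -> slot 3
Insert 5: h=5 -> slot 5
Insert 14: h=0, 1 probes -> slot 1
Insert 37: h=2 -> slot 2
Insert 42: h=0, 4 probes -> slot 4

Table: [62, 14, 37, 73, 42, 5, 6]


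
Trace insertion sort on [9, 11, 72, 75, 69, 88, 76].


Initial: [9, 11, 72, 75, 69, 88, 76]
Insert 11: [9, 11, 72, 75, 69, 88, 76]
Insert 72: [9, 11, 72, 75, 69, 88, 76]
Insert 75: [9, 11, 72, 75, 69, 88, 76]
Insert 69: [9, 11, 69, 72, 75, 88, 76]
Insert 88: [9, 11, 69, 72, 75, 88, 76]
Insert 76: [9, 11, 69, 72, 75, 76, 88]

Sorted: [9, 11, 69, 72, 75, 76, 88]


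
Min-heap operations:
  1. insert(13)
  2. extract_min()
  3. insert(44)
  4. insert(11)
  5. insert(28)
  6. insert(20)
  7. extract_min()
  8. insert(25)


insert(13) -> [13]
extract_min()->13, []
insert(44) -> [44]
insert(11) -> [11, 44]
insert(28) -> [11, 44, 28]
insert(20) -> [11, 20, 28, 44]
extract_min()->11, [20, 44, 28]
insert(25) -> [20, 25, 28, 44]

Final heap: [20, 25, 28, 44]


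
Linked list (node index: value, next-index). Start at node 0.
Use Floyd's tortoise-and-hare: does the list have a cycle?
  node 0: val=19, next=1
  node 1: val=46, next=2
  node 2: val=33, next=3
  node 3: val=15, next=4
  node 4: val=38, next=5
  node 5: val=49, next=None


Floyd's tortoise (slow, +1) and hare (fast, +2):
  init: slow=0, fast=0
  step 1: slow=1, fast=2
  step 2: slow=2, fast=4
  step 3: fast 4->5->None, no cycle

Cycle: no


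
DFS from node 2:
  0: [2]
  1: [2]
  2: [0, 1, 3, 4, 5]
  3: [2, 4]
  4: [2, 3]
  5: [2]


Visit 2, push [5, 4, 3, 1, 0]
Visit 0, push []
Visit 1, push []
Visit 3, push [4]
Visit 4, push []
Visit 5, push []

DFS order: [2, 0, 1, 3, 4, 5]


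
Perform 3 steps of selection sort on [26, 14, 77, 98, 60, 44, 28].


Initial: [26, 14, 77, 98, 60, 44, 28]
Step 1: min=14 at 1
  Swap: [14, 26, 77, 98, 60, 44, 28]
Step 2: min=26 at 1
  Swap: [14, 26, 77, 98, 60, 44, 28]
Step 3: min=28 at 6
  Swap: [14, 26, 28, 98, 60, 44, 77]

After 3 steps: [14, 26, 28, 98, 60, 44, 77]


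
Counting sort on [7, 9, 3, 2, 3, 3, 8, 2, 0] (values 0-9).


Input: [7, 9, 3, 2, 3, 3, 8, 2, 0]
Counts: [1, 0, 2, 3, 0, 0, 0, 1, 1, 1]

Sorted: [0, 2, 2, 3, 3, 3, 7, 8, 9]


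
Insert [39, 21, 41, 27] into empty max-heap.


Insert 39: [39]
Insert 21: [39, 21]
Insert 41: [41, 21, 39]
Insert 27: [41, 27, 39, 21]

Final heap: [41, 27, 39, 21]


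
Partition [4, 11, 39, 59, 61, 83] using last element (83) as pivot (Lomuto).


Pivot: 83
  4 <= 83: advance i (no swap)
  11 <= 83: advance i (no swap)
  39 <= 83: advance i (no swap)
  59 <= 83: advance i (no swap)
  61 <= 83: advance i (no swap)
Place pivot at 5: [4, 11, 39, 59, 61, 83]

Partitioned: [4, 11, 39, 59, 61, 83]


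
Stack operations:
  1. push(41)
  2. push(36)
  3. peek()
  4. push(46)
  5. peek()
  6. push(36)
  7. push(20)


push(41) -> [41]
push(36) -> [41, 36]
peek()->36
push(46) -> [41, 36, 46]
peek()->46
push(36) -> [41, 36, 46, 36]
push(20) -> [41, 36, 46, 36, 20]

Final stack: [41, 36, 46, 36, 20]


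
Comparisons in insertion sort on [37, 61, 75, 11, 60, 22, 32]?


Algorithm: insertion sort
Input: [37, 61, 75, 11, 60, 22, 32]
Sorted: [11, 22, 32, 37, 60, 61, 75]

18


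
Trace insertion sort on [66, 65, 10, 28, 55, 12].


Initial: [66, 65, 10, 28, 55, 12]
Insert 65: [65, 66, 10, 28, 55, 12]
Insert 10: [10, 65, 66, 28, 55, 12]
Insert 28: [10, 28, 65, 66, 55, 12]
Insert 55: [10, 28, 55, 65, 66, 12]
Insert 12: [10, 12, 28, 55, 65, 66]

Sorted: [10, 12, 28, 55, 65, 66]


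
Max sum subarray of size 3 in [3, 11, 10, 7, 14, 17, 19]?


[0:3]: 24
[1:4]: 28
[2:5]: 31
[3:6]: 38
[4:7]: 50

Max: 50 at [4:7]


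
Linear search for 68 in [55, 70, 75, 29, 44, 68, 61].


i=0: 55!=68
i=1: 70!=68
i=2: 75!=68
i=3: 29!=68
i=4: 44!=68
i=5: 68==68 found!

Found at 5, 6 comps


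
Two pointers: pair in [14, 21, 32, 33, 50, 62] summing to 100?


lo=0(14)+hi=5(62)=76
lo=1(21)+hi=5(62)=83
lo=2(32)+hi=5(62)=94
lo=3(33)+hi=5(62)=95
lo=4(50)+hi=5(62)=112

No pair found


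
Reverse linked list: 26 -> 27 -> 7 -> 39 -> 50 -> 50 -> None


Step 1: curr=26, set curr.next=prev(None) | reversed so far: 26
Step 2: curr=27, set curr.next=prev(26) | reversed so far: 27 -> 26
Step 3: curr=7, set curr.next=prev(27) | reversed so far: 7 -> 27 -> 26
Step 4: curr=39, set curr.next=prev(7) | reversed so far: 39 -> 7 -> 27 -> 26
Step 5: curr=50, set curr.next=prev(39) | reversed so far: 50 -> 39 -> 7 -> 27 -> 26
Step 6: curr=50, set curr.next=prev(50) | reversed so far: 50 -> 50 -> 39 -> 7 -> 27 -> 26

50 -> 50 -> 39 -> 7 -> 27 -> 26 -> None


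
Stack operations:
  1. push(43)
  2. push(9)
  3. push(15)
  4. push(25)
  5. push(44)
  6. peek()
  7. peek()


push(43) -> [43]
push(9) -> [43, 9]
push(15) -> [43, 9, 15]
push(25) -> [43, 9, 15, 25]
push(44) -> [43, 9, 15, 25, 44]
peek()->44
peek()->44

Final stack: [43, 9, 15, 25, 44]


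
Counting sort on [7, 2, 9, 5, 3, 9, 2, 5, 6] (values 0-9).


Input: [7, 2, 9, 5, 3, 9, 2, 5, 6]
Counts: [0, 0, 2, 1, 0, 2, 1, 1, 0, 2]

Sorted: [2, 2, 3, 5, 5, 6, 7, 9, 9]


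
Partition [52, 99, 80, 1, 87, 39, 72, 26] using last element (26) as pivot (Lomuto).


Pivot: 26
  1 <= 26: swap -> [1, 99, 80, 52, 87, 39, 72, 26]
Place pivot at 1: [1, 26, 80, 52, 87, 39, 72, 99]

Partitioned: [1, 26, 80, 52, 87, 39, 72, 99]


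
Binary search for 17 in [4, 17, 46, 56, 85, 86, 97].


Step 1: lo=0, hi=6, mid=3, val=56
Step 2: lo=0, hi=2, mid=1, val=17

Found at index 1


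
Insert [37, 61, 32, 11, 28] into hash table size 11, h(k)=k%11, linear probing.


Insert 37: h=4 -> slot 4
Insert 61: h=6 -> slot 6
Insert 32: h=10 -> slot 10
Insert 11: h=0 -> slot 0
Insert 28: h=6, 1 probes -> slot 7

Table: [11, None, None, None, 37, None, 61, 28, None, None, 32]


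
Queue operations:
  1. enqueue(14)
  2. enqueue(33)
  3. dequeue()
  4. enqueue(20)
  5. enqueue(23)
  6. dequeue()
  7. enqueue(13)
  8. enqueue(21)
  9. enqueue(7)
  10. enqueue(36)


enqueue(14) -> [14]
enqueue(33) -> [14, 33]
dequeue()->14, [33]
enqueue(20) -> [33, 20]
enqueue(23) -> [33, 20, 23]
dequeue()->33, [20, 23]
enqueue(13) -> [20, 23, 13]
enqueue(21) -> [20, 23, 13, 21]
enqueue(7) -> [20, 23, 13, 21, 7]
enqueue(36) -> [20, 23, 13, 21, 7, 36]

Final queue: [20, 23, 13, 21, 7, 36]


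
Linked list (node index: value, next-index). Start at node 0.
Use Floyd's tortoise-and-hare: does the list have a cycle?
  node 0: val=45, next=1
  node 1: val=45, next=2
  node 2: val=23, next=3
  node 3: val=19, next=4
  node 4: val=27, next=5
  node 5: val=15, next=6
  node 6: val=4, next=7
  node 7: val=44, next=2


Floyd's tortoise (slow, +1) and hare (fast, +2):
  init: slow=0, fast=0
  step 1: slow=1, fast=2
  step 2: slow=2, fast=4
  step 3: slow=3, fast=6
  step 4: slow=4, fast=2
  step 5: slow=5, fast=4
  step 6: slow=6, fast=6
  slow == fast at node 6: cycle detected

Cycle: yes


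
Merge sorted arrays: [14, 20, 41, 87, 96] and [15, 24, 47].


Take 14 from A
Take 15 from B
Take 20 from A
Take 24 from B
Take 41 from A
Take 47 from B

Merged: [14, 15, 20, 24, 41, 47, 87, 96]


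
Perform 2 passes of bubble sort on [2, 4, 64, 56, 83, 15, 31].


Initial: [2, 4, 64, 56, 83, 15, 31]
Pass 1: [2, 4, 56, 64, 15, 31, 83] (3 swaps)
Pass 2: [2, 4, 56, 15, 31, 64, 83] (2 swaps)

After 2 passes: [2, 4, 56, 15, 31, 64, 83]


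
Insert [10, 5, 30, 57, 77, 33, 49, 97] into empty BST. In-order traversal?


Insert 10: root
Insert 5: L from 10
Insert 30: R from 10
Insert 57: R from 10 -> R from 30
Insert 77: R from 10 -> R from 30 -> R from 57
Insert 33: R from 10 -> R from 30 -> L from 57
Insert 49: R from 10 -> R from 30 -> L from 57 -> R from 33
Insert 97: R from 10 -> R from 30 -> R from 57 -> R from 77

In-order: [5, 10, 30, 33, 49, 57, 77, 97]


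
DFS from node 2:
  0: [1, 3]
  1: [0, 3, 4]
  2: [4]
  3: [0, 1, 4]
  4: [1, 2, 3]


Visit 2, push [4]
Visit 4, push [3, 1]
Visit 1, push [3, 0]
Visit 0, push [3]
Visit 3, push []

DFS order: [2, 4, 1, 0, 3]


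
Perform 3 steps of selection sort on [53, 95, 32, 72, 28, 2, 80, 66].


Initial: [53, 95, 32, 72, 28, 2, 80, 66]
Step 1: min=2 at 5
  Swap: [2, 95, 32, 72, 28, 53, 80, 66]
Step 2: min=28 at 4
  Swap: [2, 28, 32, 72, 95, 53, 80, 66]
Step 3: min=32 at 2
  Swap: [2, 28, 32, 72, 95, 53, 80, 66]

After 3 steps: [2, 28, 32, 72, 95, 53, 80, 66]


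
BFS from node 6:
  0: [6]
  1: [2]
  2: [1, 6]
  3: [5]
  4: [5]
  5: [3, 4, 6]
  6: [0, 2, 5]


Visit 6, enqueue [0, 2, 5]
Visit 0, enqueue []
Visit 2, enqueue [1]
Visit 5, enqueue [3, 4]
Visit 1, enqueue []
Visit 3, enqueue []
Visit 4, enqueue []

BFS order: [6, 0, 2, 5, 1, 3, 4]


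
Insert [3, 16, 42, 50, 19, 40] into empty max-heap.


Insert 3: [3]
Insert 16: [16, 3]
Insert 42: [42, 3, 16]
Insert 50: [50, 42, 16, 3]
Insert 19: [50, 42, 16, 3, 19]
Insert 40: [50, 42, 40, 3, 19, 16]

Final heap: [50, 42, 40, 3, 19, 16]


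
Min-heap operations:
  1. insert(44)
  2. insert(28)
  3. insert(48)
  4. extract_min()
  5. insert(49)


insert(44) -> [44]
insert(28) -> [28, 44]
insert(48) -> [28, 44, 48]
extract_min()->28, [44, 48]
insert(49) -> [44, 48, 49]

Final heap: [44, 48, 49]


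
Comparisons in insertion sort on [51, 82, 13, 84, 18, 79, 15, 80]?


Algorithm: insertion sort
Input: [51, 82, 13, 84, 18, 79, 15, 80]
Sorted: [13, 15, 18, 51, 79, 80, 82, 84]

20


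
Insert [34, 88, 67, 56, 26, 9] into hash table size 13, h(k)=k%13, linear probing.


Insert 34: h=8 -> slot 8
Insert 88: h=10 -> slot 10
Insert 67: h=2 -> slot 2
Insert 56: h=4 -> slot 4
Insert 26: h=0 -> slot 0
Insert 9: h=9 -> slot 9

Table: [26, None, 67, None, 56, None, None, None, 34, 9, 88, None, None]


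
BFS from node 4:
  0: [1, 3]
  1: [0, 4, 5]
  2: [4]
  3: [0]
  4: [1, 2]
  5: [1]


Visit 4, enqueue [1, 2]
Visit 1, enqueue [0, 5]
Visit 2, enqueue []
Visit 0, enqueue [3]
Visit 5, enqueue []
Visit 3, enqueue []

BFS order: [4, 1, 2, 0, 5, 3]


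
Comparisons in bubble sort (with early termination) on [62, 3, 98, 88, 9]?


Algorithm: bubble sort (with early termination)
Input: [62, 3, 98, 88, 9]
Sorted: [3, 9, 62, 88, 98]

10


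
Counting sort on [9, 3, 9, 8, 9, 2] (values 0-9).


Input: [9, 3, 9, 8, 9, 2]
Counts: [0, 0, 1, 1, 0, 0, 0, 0, 1, 3]

Sorted: [2, 3, 8, 9, 9, 9]


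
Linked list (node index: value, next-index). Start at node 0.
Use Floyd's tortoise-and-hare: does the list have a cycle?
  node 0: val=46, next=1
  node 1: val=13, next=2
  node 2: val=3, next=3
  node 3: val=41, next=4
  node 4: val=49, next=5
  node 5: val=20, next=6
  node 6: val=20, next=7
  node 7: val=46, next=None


Floyd's tortoise (slow, +1) and hare (fast, +2):
  init: slow=0, fast=0
  step 1: slow=1, fast=2
  step 2: slow=2, fast=4
  step 3: slow=3, fast=6
  step 4: fast 6->7->None, no cycle

Cycle: no


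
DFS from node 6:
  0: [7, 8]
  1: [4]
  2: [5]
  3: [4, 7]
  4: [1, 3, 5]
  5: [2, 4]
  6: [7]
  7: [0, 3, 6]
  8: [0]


Visit 6, push [7]
Visit 7, push [3, 0]
Visit 0, push [8]
Visit 8, push []
Visit 3, push [4]
Visit 4, push [5, 1]
Visit 1, push []
Visit 5, push [2]
Visit 2, push []

DFS order: [6, 7, 0, 8, 3, 4, 1, 5, 2]


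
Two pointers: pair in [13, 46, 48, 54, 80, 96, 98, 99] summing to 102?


lo=0(13)+hi=7(99)=112
lo=0(13)+hi=6(98)=111
lo=0(13)+hi=5(96)=109
lo=0(13)+hi=4(80)=93
lo=1(46)+hi=4(80)=126
lo=1(46)+hi=3(54)=100
lo=2(48)+hi=3(54)=102

Yes: 48+54=102


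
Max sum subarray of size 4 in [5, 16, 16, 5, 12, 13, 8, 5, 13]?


[0:4]: 42
[1:5]: 49
[2:6]: 46
[3:7]: 38
[4:8]: 38
[5:9]: 39

Max: 49 at [1:5]


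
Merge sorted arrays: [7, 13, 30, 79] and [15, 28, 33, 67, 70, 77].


Take 7 from A
Take 13 from A
Take 15 from B
Take 28 from B
Take 30 from A
Take 33 from B
Take 67 from B
Take 70 from B
Take 77 from B

Merged: [7, 13, 15, 28, 30, 33, 67, 70, 77, 79]


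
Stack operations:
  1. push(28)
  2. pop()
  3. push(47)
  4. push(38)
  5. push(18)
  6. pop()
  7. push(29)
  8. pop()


push(28) -> [28]
pop()->28, []
push(47) -> [47]
push(38) -> [47, 38]
push(18) -> [47, 38, 18]
pop()->18, [47, 38]
push(29) -> [47, 38, 29]
pop()->29, [47, 38]

Final stack: [47, 38]


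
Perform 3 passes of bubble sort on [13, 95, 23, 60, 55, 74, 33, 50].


Initial: [13, 95, 23, 60, 55, 74, 33, 50]
Pass 1: [13, 23, 60, 55, 74, 33, 50, 95] (6 swaps)
Pass 2: [13, 23, 55, 60, 33, 50, 74, 95] (3 swaps)
Pass 3: [13, 23, 55, 33, 50, 60, 74, 95] (2 swaps)

After 3 passes: [13, 23, 55, 33, 50, 60, 74, 95]


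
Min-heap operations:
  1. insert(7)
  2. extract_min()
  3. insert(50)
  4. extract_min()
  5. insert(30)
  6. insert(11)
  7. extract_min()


insert(7) -> [7]
extract_min()->7, []
insert(50) -> [50]
extract_min()->50, []
insert(30) -> [30]
insert(11) -> [11, 30]
extract_min()->11, [30]

Final heap: [30]


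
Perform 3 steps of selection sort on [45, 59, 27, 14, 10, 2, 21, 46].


Initial: [45, 59, 27, 14, 10, 2, 21, 46]
Step 1: min=2 at 5
  Swap: [2, 59, 27, 14, 10, 45, 21, 46]
Step 2: min=10 at 4
  Swap: [2, 10, 27, 14, 59, 45, 21, 46]
Step 3: min=14 at 3
  Swap: [2, 10, 14, 27, 59, 45, 21, 46]

After 3 steps: [2, 10, 14, 27, 59, 45, 21, 46]


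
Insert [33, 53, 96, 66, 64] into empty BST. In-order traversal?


Insert 33: root
Insert 53: R from 33
Insert 96: R from 33 -> R from 53
Insert 66: R from 33 -> R from 53 -> L from 96
Insert 64: R from 33 -> R from 53 -> L from 96 -> L from 66

In-order: [33, 53, 64, 66, 96]


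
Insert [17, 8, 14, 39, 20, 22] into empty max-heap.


Insert 17: [17]
Insert 8: [17, 8]
Insert 14: [17, 8, 14]
Insert 39: [39, 17, 14, 8]
Insert 20: [39, 20, 14, 8, 17]
Insert 22: [39, 20, 22, 8, 17, 14]

Final heap: [39, 20, 22, 8, 17, 14]


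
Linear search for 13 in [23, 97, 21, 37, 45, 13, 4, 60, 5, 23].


i=0: 23!=13
i=1: 97!=13
i=2: 21!=13
i=3: 37!=13
i=4: 45!=13
i=5: 13==13 found!

Found at 5, 6 comps


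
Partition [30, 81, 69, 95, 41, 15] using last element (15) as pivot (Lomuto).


Pivot: 15
Place pivot at 0: [15, 81, 69, 95, 41, 30]

Partitioned: [15, 81, 69, 95, 41, 30]


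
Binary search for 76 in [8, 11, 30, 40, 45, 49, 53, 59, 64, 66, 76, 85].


Step 1: lo=0, hi=11, mid=5, val=49
Step 2: lo=6, hi=11, mid=8, val=64
Step 3: lo=9, hi=11, mid=10, val=76

Found at index 10


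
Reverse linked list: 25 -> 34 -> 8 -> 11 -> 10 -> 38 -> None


Step 1: curr=25, set curr.next=prev(None) | reversed so far: 25
Step 2: curr=34, set curr.next=prev(25) | reversed so far: 34 -> 25
Step 3: curr=8, set curr.next=prev(34) | reversed so far: 8 -> 34 -> 25
Step 4: curr=11, set curr.next=prev(8) | reversed so far: 11 -> 8 -> 34 -> 25
Step 5: curr=10, set curr.next=prev(11) | reversed so far: 10 -> 11 -> 8 -> 34 -> 25
Step 6: curr=38, set curr.next=prev(10) | reversed so far: 38 -> 10 -> 11 -> 8 -> 34 -> 25

38 -> 10 -> 11 -> 8 -> 34 -> 25 -> None


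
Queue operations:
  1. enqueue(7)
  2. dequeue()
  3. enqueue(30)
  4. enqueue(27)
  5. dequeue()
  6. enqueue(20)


enqueue(7) -> [7]
dequeue()->7, []
enqueue(30) -> [30]
enqueue(27) -> [30, 27]
dequeue()->30, [27]
enqueue(20) -> [27, 20]

Final queue: [27, 20]


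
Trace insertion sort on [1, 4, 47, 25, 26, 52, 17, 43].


Initial: [1, 4, 47, 25, 26, 52, 17, 43]
Insert 4: [1, 4, 47, 25, 26, 52, 17, 43]
Insert 47: [1, 4, 47, 25, 26, 52, 17, 43]
Insert 25: [1, 4, 25, 47, 26, 52, 17, 43]
Insert 26: [1, 4, 25, 26, 47, 52, 17, 43]
Insert 52: [1, 4, 25, 26, 47, 52, 17, 43]
Insert 17: [1, 4, 17, 25, 26, 47, 52, 43]
Insert 43: [1, 4, 17, 25, 26, 43, 47, 52]

Sorted: [1, 4, 17, 25, 26, 43, 47, 52]


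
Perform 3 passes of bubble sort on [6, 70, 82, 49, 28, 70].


Initial: [6, 70, 82, 49, 28, 70]
Pass 1: [6, 70, 49, 28, 70, 82] (3 swaps)
Pass 2: [6, 49, 28, 70, 70, 82] (2 swaps)
Pass 3: [6, 28, 49, 70, 70, 82] (1 swaps)

After 3 passes: [6, 28, 49, 70, 70, 82]


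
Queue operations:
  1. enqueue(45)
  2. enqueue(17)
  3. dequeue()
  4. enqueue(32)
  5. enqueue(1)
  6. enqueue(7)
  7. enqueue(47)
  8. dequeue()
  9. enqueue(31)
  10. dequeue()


enqueue(45) -> [45]
enqueue(17) -> [45, 17]
dequeue()->45, [17]
enqueue(32) -> [17, 32]
enqueue(1) -> [17, 32, 1]
enqueue(7) -> [17, 32, 1, 7]
enqueue(47) -> [17, 32, 1, 7, 47]
dequeue()->17, [32, 1, 7, 47]
enqueue(31) -> [32, 1, 7, 47, 31]
dequeue()->32, [1, 7, 47, 31]

Final queue: [1, 7, 47, 31]


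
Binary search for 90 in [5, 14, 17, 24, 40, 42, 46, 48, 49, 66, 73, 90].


Step 1: lo=0, hi=11, mid=5, val=42
Step 2: lo=6, hi=11, mid=8, val=49
Step 3: lo=9, hi=11, mid=10, val=73
Step 4: lo=11, hi=11, mid=11, val=90

Found at index 11


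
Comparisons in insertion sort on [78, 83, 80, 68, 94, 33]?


Algorithm: insertion sort
Input: [78, 83, 80, 68, 94, 33]
Sorted: [33, 68, 78, 80, 83, 94]

12


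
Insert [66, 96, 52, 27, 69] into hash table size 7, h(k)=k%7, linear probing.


Insert 66: h=3 -> slot 3
Insert 96: h=5 -> slot 5
Insert 52: h=3, 1 probes -> slot 4
Insert 27: h=6 -> slot 6
Insert 69: h=6, 1 probes -> slot 0

Table: [69, None, None, 66, 52, 96, 27]


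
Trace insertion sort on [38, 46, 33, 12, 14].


Initial: [38, 46, 33, 12, 14]
Insert 46: [38, 46, 33, 12, 14]
Insert 33: [33, 38, 46, 12, 14]
Insert 12: [12, 33, 38, 46, 14]
Insert 14: [12, 14, 33, 38, 46]

Sorted: [12, 14, 33, 38, 46]


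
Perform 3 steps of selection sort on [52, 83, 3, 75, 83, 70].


Initial: [52, 83, 3, 75, 83, 70]
Step 1: min=3 at 2
  Swap: [3, 83, 52, 75, 83, 70]
Step 2: min=52 at 2
  Swap: [3, 52, 83, 75, 83, 70]
Step 3: min=70 at 5
  Swap: [3, 52, 70, 75, 83, 83]

After 3 steps: [3, 52, 70, 75, 83, 83]


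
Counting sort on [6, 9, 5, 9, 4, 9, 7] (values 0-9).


Input: [6, 9, 5, 9, 4, 9, 7]
Counts: [0, 0, 0, 0, 1, 1, 1, 1, 0, 3]

Sorted: [4, 5, 6, 7, 9, 9, 9]


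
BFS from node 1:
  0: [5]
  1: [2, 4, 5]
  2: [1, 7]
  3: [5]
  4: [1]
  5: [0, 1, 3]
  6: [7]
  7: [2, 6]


Visit 1, enqueue [2, 4, 5]
Visit 2, enqueue [7]
Visit 4, enqueue []
Visit 5, enqueue [0, 3]
Visit 7, enqueue [6]
Visit 0, enqueue []
Visit 3, enqueue []
Visit 6, enqueue []

BFS order: [1, 2, 4, 5, 7, 0, 3, 6]


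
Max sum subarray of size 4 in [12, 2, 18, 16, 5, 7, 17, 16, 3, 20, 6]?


[0:4]: 48
[1:5]: 41
[2:6]: 46
[3:7]: 45
[4:8]: 45
[5:9]: 43
[6:10]: 56
[7:11]: 45

Max: 56 at [6:10]


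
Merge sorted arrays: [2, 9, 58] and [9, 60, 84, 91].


Take 2 from A
Take 9 from A
Take 9 from B
Take 58 from A

Merged: [2, 9, 9, 58, 60, 84, 91]


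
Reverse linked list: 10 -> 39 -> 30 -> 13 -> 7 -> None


Step 1: curr=10, set curr.next=prev(None) | reversed so far: 10
Step 2: curr=39, set curr.next=prev(10) | reversed so far: 39 -> 10
Step 3: curr=30, set curr.next=prev(39) | reversed so far: 30 -> 39 -> 10
Step 4: curr=13, set curr.next=prev(30) | reversed so far: 13 -> 30 -> 39 -> 10
Step 5: curr=7, set curr.next=prev(13) | reversed so far: 7 -> 13 -> 30 -> 39 -> 10

7 -> 13 -> 30 -> 39 -> 10 -> None


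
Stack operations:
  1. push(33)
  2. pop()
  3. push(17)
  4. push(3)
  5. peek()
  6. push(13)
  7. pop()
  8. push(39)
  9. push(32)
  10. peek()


push(33) -> [33]
pop()->33, []
push(17) -> [17]
push(3) -> [17, 3]
peek()->3
push(13) -> [17, 3, 13]
pop()->13, [17, 3]
push(39) -> [17, 3, 39]
push(32) -> [17, 3, 39, 32]
peek()->32

Final stack: [17, 3, 39, 32]


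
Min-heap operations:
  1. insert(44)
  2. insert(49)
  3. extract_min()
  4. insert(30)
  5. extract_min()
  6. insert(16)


insert(44) -> [44]
insert(49) -> [44, 49]
extract_min()->44, [49]
insert(30) -> [30, 49]
extract_min()->30, [49]
insert(16) -> [16, 49]

Final heap: [16, 49]


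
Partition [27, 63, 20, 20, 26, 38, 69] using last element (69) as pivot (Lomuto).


Pivot: 69
  27 <= 69: advance i (no swap)
  63 <= 69: advance i (no swap)
  20 <= 69: advance i (no swap)
  20 <= 69: advance i (no swap)
  26 <= 69: advance i (no swap)
  38 <= 69: advance i (no swap)
Place pivot at 6: [27, 63, 20, 20, 26, 38, 69]

Partitioned: [27, 63, 20, 20, 26, 38, 69]


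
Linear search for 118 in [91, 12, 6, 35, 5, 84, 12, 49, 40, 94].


i=0: 91!=118
i=1: 12!=118
i=2: 6!=118
i=3: 35!=118
i=4: 5!=118
i=5: 84!=118
i=6: 12!=118
i=7: 49!=118
i=8: 40!=118
i=9: 94!=118

Not found, 10 comps


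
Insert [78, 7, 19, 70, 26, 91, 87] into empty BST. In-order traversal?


Insert 78: root
Insert 7: L from 78
Insert 19: L from 78 -> R from 7
Insert 70: L from 78 -> R from 7 -> R from 19
Insert 26: L from 78 -> R from 7 -> R from 19 -> L from 70
Insert 91: R from 78
Insert 87: R from 78 -> L from 91

In-order: [7, 19, 26, 70, 78, 87, 91]


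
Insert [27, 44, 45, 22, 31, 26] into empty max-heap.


Insert 27: [27]
Insert 44: [44, 27]
Insert 45: [45, 27, 44]
Insert 22: [45, 27, 44, 22]
Insert 31: [45, 31, 44, 22, 27]
Insert 26: [45, 31, 44, 22, 27, 26]

Final heap: [45, 31, 44, 22, 27, 26]


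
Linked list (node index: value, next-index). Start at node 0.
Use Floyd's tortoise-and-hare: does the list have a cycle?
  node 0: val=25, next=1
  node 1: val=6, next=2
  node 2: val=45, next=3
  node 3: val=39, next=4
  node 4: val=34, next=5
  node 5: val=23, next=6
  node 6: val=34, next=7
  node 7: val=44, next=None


Floyd's tortoise (slow, +1) and hare (fast, +2):
  init: slow=0, fast=0
  step 1: slow=1, fast=2
  step 2: slow=2, fast=4
  step 3: slow=3, fast=6
  step 4: fast 6->7->None, no cycle

Cycle: no


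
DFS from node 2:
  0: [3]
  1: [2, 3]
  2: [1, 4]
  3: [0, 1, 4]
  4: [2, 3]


Visit 2, push [4, 1]
Visit 1, push [3]
Visit 3, push [4, 0]
Visit 0, push []
Visit 4, push []

DFS order: [2, 1, 3, 0, 4]


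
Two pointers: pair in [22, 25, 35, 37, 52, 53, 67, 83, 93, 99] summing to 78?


lo=0(22)+hi=9(99)=121
lo=0(22)+hi=8(93)=115
lo=0(22)+hi=7(83)=105
lo=0(22)+hi=6(67)=89
lo=0(22)+hi=5(53)=75
lo=1(25)+hi=5(53)=78

Yes: 25+53=78


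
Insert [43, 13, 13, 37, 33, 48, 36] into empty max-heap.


Insert 43: [43]
Insert 13: [43, 13]
Insert 13: [43, 13, 13]
Insert 37: [43, 37, 13, 13]
Insert 33: [43, 37, 13, 13, 33]
Insert 48: [48, 37, 43, 13, 33, 13]
Insert 36: [48, 37, 43, 13, 33, 13, 36]

Final heap: [48, 37, 43, 13, 33, 13, 36]


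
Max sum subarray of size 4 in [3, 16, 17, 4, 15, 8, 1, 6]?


[0:4]: 40
[1:5]: 52
[2:6]: 44
[3:7]: 28
[4:8]: 30

Max: 52 at [1:5]


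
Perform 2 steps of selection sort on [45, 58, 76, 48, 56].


Initial: [45, 58, 76, 48, 56]
Step 1: min=45 at 0
  Swap: [45, 58, 76, 48, 56]
Step 2: min=48 at 3
  Swap: [45, 48, 76, 58, 56]

After 2 steps: [45, 48, 76, 58, 56]


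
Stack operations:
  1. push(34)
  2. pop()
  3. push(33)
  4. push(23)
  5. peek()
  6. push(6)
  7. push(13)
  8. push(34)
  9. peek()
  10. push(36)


push(34) -> [34]
pop()->34, []
push(33) -> [33]
push(23) -> [33, 23]
peek()->23
push(6) -> [33, 23, 6]
push(13) -> [33, 23, 6, 13]
push(34) -> [33, 23, 6, 13, 34]
peek()->34
push(36) -> [33, 23, 6, 13, 34, 36]

Final stack: [33, 23, 6, 13, 34, 36]


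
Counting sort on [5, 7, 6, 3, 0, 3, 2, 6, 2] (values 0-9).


Input: [5, 7, 6, 3, 0, 3, 2, 6, 2]
Counts: [1, 0, 2, 2, 0, 1, 2, 1, 0, 0]

Sorted: [0, 2, 2, 3, 3, 5, 6, 6, 7]


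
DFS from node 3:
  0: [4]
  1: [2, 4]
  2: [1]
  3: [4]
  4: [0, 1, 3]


Visit 3, push [4]
Visit 4, push [1, 0]
Visit 0, push []
Visit 1, push [2]
Visit 2, push []

DFS order: [3, 4, 0, 1, 2]


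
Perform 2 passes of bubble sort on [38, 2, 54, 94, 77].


Initial: [38, 2, 54, 94, 77]
Pass 1: [2, 38, 54, 77, 94] (2 swaps)
Pass 2: [2, 38, 54, 77, 94] (0 swaps)

After 2 passes: [2, 38, 54, 77, 94]


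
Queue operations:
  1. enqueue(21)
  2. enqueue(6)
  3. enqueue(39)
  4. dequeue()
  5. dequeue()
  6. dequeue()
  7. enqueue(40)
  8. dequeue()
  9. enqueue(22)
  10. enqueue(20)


enqueue(21) -> [21]
enqueue(6) -> [21, 6]
enqueue(39) -> [21, 6, 39]
dequeue()->21, [6, 39]
dequeue()->6, [39]
dequeue()->39, []
enqueue(40) -> [40]
dequeue()->40, []
enqueue(22) -> [22]
enqueue(20) -> [22, 20]

Final queue: [22, 20]


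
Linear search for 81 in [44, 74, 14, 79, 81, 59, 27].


i=0: 44!=81
i=1: 74!=81
i=2: 14!=81
i=3: 79!=81
i=4: 81==81 found!

Found at 4, 5 comps


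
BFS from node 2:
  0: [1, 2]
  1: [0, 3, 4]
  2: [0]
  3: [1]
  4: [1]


Visit 2, enqueue [0]
Visit 0, enqueue [1]
Visit 1, enqueue [3, 4]
Visit 3, enqueue []
Visit 4, enqueue []

BFS order: [2, 0, 1, 3, 4]


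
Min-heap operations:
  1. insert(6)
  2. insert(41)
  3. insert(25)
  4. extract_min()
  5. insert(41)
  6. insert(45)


insert(6) -> [6]
insert(41) -> [6, 41]
insert(25) -> [6, 41, 25]
extract_min()->6, [25, 41]
insert(41) -> [25, 41, 41]
insert(45) -> [25, 41, 41, 45]

Final heap: [25, 41, 41, 45]


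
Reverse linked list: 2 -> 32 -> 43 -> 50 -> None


Step 1: curr=2, set curr.next=prev(None) | reversed so far: 2
Step 2: curr=32, set curr.next=prev(2) | reversed so far: 32 -> 2
Step 3: curr=43, set curr.next=prev(32) | reversed so far: 43 -> 32 -> 2
Step 4: curr=50, set curr.next=prev(43) | reversed so far: 50 -> 43 -> 32 -> 2

50 -> 43 -> 32 -> 2 -> None


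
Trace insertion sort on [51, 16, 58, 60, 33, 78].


Initial: [51, 16, 58, 60, 33, 78]
Insert 16: [16, 51, 58, 60, 33, 78]
Insert 58: [16, 51, 58, 60, 33, 78]
Insert 60: [16, 51, 58, 60, 33, 78]
Insert 33: [16, 33, 51, 58, 60, 78]
Insert 78: [16, 33, 51, 58, 60, 78]

Sorted: [16, 33, 51, 58, 60, 78]


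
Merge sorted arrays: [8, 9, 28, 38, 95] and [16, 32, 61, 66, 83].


Take 8 from A
Take 9 from A
Take 16 from B
Take 28 from A
Take 32 from B
Take 38 from A
Take 61 from B
Take 66 from B
Take 83 from B

Merged: [8, 9, 16, 28, 32, 38, 61, 66, 83, 95]


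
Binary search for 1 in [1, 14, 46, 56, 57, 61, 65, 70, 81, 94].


Step 1: lo=0, hi=9, mid=4, val=57
Step 2: lo=0, hi=3, mid=1, val=14
Step 3: lo=0, hi=0, mid=0, val=1

Found at index 0


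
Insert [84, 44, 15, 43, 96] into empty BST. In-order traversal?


Insert 84: root
Insert 44: L from 84
Insert 15: L from 84 -> L from 44
Insert 43: L from 84 -> L from 44 -> R from 15
Insert 96: R from 84

In-order: [15, 43, 44, 84, 96]


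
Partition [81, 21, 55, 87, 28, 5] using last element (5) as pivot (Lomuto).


Pivot: 5
Place pivot at 0: [5, 21, 55, 87, 28, 81]

Partitioned: [5, 21, 55, 87, 28, 81]


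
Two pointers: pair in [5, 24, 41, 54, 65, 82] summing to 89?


lo=0(5)+hi=5(82)=87
lo=1(24)+hi=5(82)=106
lo=1(24)+hi=4(65)=89

Yes: 24+65=89


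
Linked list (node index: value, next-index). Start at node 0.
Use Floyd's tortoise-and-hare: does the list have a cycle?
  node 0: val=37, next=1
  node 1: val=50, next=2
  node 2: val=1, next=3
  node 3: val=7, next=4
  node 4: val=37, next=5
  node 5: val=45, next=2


Floyd's tortoise (slow, +1) and hare (fast, +2):
  init: slow=0, fast=0
  step 1: slow=1, fast=2
  step 2: slow=2, fast=4
  step 3: slow=3, fast=2
  step 4: slow=4, fast=4
  slow == fast at node 4: cycle detected

Cycle: yes


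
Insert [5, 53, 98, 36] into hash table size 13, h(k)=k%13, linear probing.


Insert 5: h=5 -> slot 5
Insert 53: h=1 -> slot 1
Insert 98: h=7 -> slot 7
Insert 36: h=10 -> slot 10

Table: [None, 53, None, None, None, 5, None, 98, None, None, 36, None, None]


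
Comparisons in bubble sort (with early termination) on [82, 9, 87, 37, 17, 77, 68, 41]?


Algorithm: bubble sort (with early termination)
Input: [82, 9, 87, 37, 17, 77, 68, 41]
Sorted: [9, 17, 37, 41, 68, 77, 82, 87]

25


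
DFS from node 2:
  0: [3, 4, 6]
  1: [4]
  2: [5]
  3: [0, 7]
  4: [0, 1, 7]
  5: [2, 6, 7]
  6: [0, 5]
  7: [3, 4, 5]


Visit 2, push [5]
Visit 5, push [7, 6]
Visit 6, push [0]
Visit 0, push [4, 3]
Visit 3, push [7]
Visit 7, push [4]
Visit 4, push [1]
Visit 1, push []

DFS order: [2, 5, 6, 0, 3, 7, 4, 1]


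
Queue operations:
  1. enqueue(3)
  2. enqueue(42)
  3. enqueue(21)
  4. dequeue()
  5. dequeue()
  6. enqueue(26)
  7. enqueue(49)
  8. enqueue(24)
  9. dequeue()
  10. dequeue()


enqueue(3) -> [3]
enqueue(42) -> [3, 42]
enqueue(21) -> [3, 42, 21]
dequeue()->3, [42, 21]
dequeue()->42, [21]
enqueue(26) -> [21, 26]
enqueue(49) -> [21, 26, 49]
enqueue(24) -> [21, 26, 49, 24]
dequeue()->21, [26, 49, 24]
dequeue()->26, [49, 24]

Final queue: [49, 24]


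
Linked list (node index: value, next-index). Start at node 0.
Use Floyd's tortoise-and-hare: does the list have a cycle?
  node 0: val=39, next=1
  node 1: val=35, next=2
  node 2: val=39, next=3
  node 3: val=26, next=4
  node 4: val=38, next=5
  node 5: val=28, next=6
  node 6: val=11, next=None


Floyd's tortoise (slow, +1) and hare (fast, +2):
  init: slow=0, fast=0
  step 1: slow=1, fast=2
  step 2: slow=2, fast=4
  step 3: slow=3, fast=6
  step 4: fast -> None, no cycle

Cycle: no


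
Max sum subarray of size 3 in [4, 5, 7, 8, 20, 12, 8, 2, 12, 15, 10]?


[0:3]: 16
[1:4]: 20
[2:5]: 35
[3:6]: 40
[4:7]: 40
[5:8]: 22
[6:9]: 22
[7:10]: 29
[8:11]: 37

Max: 40 at [3:6]


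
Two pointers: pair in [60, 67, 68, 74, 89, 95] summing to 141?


lo=0(60)+hi=5(95)=155
lo=0(60)+hi=4(89)=149
lo=0(60)+hi=3(74)=134
lo=1(67)+hi=3(74)=141

Yes: 67+74=141


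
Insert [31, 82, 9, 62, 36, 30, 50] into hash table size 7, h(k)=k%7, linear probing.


Insert 31: h=3 -> slot 3
Insert 82: h=5 -> slot 5
Insert 9: h=2 -> slot 2
Insert 62: h=6 -> slot 6
Insert 36: h=1 -> slot 1
Insert 30: h=2, 2 probes -> slot 4
Insert 50: h=1, 6 probes -> slot 0

Table: [50, 36, 9, 31, 30, 82, 62]


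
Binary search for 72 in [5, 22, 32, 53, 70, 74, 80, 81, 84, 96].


Step 1: lo=0, hi=9, mid=4, val=70
Step 2: lo=5, hi=9, mid=7, val=81
Step 3: lo=5, hi=6, mid=5, val=74

Not found


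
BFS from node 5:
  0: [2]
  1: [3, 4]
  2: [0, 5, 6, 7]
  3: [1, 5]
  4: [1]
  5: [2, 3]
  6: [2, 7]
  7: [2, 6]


Visit 5, enqueue [2, 3]
Visit 2, enqueue [0, 6, 7]
Visit 3, enqueue [1]
Visit 0, enqueue []
Visit 6, enqueue []
Visit 7, enqueue []
Visit 1, enqueue [4]
Visit 4, enqueue []

BFS order: [5, 2, 3, 0, 6, 7, 1, 4]
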